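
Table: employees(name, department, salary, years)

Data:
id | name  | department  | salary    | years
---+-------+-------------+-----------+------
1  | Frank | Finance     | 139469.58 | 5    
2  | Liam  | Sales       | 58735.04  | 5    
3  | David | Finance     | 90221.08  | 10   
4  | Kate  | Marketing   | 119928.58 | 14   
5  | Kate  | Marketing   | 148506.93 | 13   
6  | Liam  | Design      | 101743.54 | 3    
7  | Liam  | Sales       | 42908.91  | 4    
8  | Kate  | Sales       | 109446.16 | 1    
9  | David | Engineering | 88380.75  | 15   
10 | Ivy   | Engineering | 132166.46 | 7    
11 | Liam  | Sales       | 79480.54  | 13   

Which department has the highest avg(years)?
SELECT department, AVG(years) as val
FROM employees
GROUP BY department
ORDER BY val DESC
LIMIT 1

Result: Marketing with avg(years) = 13.50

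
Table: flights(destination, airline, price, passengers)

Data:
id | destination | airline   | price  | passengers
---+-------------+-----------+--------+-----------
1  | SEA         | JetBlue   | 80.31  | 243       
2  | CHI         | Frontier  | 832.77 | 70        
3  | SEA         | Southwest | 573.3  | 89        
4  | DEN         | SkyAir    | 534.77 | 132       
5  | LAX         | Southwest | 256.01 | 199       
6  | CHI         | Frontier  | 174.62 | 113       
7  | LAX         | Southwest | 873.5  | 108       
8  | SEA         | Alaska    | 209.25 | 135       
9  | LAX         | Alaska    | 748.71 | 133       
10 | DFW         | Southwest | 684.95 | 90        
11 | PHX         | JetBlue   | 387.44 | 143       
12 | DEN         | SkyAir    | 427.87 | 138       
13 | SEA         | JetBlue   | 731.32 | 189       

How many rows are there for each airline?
SELECT airline, COUNT(*) as count
FROM flights
GROUP BY airline

Result:
  Alaska: 2
  Frontier: 2
  JetBlue: 3
  SkyAir: 2
  Southwest: 4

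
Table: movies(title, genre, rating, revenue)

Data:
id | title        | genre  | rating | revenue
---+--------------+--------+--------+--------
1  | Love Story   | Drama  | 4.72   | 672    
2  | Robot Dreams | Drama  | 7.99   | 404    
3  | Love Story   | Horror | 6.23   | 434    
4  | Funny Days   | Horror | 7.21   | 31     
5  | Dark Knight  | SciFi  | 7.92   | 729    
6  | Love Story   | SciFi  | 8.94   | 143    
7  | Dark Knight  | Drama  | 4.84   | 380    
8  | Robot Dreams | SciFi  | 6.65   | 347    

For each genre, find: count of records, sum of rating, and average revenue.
SELECT genre,
       COUNT(*) as cnt,
       SUM(rating) as total_rating,
       AVG(revenue) as avg_revenue
FROM movies
GROUP BY genre

Result:
  Drama: 3 records, 17.55 total rating, 485.33 avg revenue
  Horror: 2 records, 13.44 total rating, 232.50 avg revenue
  SciFi: 3 records, 23.51 total rating, 406.33 avg revenue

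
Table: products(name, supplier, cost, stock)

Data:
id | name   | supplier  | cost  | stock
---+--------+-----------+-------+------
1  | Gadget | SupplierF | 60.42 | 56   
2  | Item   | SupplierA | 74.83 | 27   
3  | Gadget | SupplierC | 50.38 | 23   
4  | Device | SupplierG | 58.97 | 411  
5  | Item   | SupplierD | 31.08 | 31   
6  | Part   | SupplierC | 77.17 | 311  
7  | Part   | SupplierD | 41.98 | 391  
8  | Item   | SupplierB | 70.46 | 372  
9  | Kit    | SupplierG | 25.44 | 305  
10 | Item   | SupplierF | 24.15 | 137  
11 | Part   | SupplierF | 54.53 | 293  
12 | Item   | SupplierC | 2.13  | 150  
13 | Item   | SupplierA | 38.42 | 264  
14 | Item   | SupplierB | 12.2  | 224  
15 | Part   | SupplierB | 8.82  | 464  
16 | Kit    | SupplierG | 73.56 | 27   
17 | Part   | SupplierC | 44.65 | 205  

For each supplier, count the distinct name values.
SELECT supplier, COUNT(DISTINCT name)
FROM products
GROUP BY supplier

Result:
  SupplierA: 1 distinct
  SupplierB: 2 distinct
  SupplierC: 3 distinct
  SupplierD: 2 distinct
  SupplierF: 3 distinct
  SupplierG: 2 distinct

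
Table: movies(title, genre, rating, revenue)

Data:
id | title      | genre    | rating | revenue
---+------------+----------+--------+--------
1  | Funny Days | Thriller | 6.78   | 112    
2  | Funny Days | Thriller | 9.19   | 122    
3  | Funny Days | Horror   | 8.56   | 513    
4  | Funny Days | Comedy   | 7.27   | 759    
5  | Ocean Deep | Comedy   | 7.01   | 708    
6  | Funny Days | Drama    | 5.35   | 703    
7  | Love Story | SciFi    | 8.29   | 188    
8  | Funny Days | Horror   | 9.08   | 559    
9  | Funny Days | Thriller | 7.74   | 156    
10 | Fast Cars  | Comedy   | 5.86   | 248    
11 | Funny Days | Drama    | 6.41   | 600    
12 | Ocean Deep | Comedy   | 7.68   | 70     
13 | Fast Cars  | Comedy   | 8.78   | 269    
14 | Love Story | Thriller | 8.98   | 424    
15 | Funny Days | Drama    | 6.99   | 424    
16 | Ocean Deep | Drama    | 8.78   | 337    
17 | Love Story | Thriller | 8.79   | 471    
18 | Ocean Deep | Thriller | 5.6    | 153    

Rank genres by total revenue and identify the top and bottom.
SELECT genre, SUM(revenue)
FROM movies
GROUP BY genre
ORDER BY SUM(revenue)

All groups:
  SciFi: 188
  Horror: 1072
  Thriller: 1438
  Comedy: 2054
  Drama: 2064

Highest: Drama (2064)
Lowest: SciFi (188)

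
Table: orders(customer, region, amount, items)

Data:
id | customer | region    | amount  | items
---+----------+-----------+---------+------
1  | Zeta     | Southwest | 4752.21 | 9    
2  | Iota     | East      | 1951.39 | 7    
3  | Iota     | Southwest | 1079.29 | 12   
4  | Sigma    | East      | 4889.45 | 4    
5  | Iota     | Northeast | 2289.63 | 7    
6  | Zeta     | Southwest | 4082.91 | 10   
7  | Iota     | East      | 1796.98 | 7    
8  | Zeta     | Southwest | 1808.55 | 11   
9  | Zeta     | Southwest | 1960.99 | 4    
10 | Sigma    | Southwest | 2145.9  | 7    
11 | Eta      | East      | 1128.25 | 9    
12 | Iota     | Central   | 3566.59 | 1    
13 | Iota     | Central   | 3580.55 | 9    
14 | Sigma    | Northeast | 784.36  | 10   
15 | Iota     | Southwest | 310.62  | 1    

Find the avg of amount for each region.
SELECT region, AVG(amount) as result
FROM orders
GROUP BY region

Result:
  Central: 3573.57
  East: 2441.52
  Northeast: 1537.00
  Southwest: 2305.78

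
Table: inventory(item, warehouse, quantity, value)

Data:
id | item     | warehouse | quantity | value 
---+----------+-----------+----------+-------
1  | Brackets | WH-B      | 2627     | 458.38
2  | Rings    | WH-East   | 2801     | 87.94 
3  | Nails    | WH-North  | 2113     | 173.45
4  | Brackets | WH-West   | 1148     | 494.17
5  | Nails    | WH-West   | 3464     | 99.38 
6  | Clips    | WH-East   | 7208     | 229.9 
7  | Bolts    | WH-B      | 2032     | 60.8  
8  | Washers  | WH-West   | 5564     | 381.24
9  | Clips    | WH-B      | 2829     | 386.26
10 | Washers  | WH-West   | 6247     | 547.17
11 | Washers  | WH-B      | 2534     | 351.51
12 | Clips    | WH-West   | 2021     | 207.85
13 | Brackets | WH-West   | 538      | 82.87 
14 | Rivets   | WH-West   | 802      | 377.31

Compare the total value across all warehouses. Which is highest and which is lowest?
SELECT warehouse, SUM(value)
FROM inventory
GROUP BY warehouse
ORDER BY SUM(value)

All groups:
  WH-North: 173.45
  WH-East: 317.84
  WH-B: 1256.95
  WH-West: 2189.99

Highest: WH-West (2189.99)
Lowest: WH-North (173.45)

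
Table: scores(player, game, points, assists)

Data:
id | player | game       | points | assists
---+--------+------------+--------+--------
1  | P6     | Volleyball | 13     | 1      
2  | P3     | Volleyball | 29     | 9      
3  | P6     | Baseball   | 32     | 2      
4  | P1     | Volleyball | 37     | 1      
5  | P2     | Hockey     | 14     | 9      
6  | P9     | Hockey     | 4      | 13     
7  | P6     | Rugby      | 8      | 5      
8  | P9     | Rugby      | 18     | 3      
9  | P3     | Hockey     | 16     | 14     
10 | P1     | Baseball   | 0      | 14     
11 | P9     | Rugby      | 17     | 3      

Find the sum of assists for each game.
SELECT game, SUM(assists) as result
FROM scores
GROUP BY game

Result:
  Baseball: 16
  Hockey: 36
  Rugby: 11
  Volleyball: 11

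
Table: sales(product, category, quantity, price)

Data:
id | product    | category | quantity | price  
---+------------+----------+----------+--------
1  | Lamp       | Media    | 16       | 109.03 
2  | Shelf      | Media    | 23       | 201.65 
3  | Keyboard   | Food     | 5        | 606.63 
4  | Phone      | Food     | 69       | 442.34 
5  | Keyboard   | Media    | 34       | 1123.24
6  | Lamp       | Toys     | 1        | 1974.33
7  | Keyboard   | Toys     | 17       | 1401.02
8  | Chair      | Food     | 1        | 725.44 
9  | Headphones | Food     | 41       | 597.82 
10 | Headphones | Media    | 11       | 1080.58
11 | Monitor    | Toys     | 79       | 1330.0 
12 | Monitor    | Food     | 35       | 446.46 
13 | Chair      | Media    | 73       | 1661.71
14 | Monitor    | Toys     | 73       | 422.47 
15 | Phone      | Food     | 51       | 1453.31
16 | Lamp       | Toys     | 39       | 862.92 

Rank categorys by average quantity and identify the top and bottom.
SELECT category, AVG(quantity)
FROM sales
GROUP BY category
ORDER BY AVG(quantity)

All groups:
  Media: 31.40
  Food: 33.67
  Toys: 41.80

Highest: Toys (41.80)
Lowest: Media (31.40)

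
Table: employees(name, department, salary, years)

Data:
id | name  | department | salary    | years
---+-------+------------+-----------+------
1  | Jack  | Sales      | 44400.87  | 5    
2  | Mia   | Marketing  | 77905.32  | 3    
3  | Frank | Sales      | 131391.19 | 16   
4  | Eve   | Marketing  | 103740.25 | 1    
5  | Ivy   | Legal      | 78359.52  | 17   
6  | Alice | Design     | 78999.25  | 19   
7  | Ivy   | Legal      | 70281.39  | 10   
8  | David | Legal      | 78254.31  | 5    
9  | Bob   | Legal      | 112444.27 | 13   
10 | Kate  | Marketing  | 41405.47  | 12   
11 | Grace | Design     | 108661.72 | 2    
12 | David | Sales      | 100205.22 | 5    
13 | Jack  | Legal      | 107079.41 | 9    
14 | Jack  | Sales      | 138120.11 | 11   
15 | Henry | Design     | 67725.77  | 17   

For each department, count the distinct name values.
SELECT department, COUNT(DISTINCT name)
FROM employees
GROUP BY department

Result:
  Design: 3 distinct
  Legal: 4 distinct
  Marketing: 3 distinct
  Sales: 3 distinct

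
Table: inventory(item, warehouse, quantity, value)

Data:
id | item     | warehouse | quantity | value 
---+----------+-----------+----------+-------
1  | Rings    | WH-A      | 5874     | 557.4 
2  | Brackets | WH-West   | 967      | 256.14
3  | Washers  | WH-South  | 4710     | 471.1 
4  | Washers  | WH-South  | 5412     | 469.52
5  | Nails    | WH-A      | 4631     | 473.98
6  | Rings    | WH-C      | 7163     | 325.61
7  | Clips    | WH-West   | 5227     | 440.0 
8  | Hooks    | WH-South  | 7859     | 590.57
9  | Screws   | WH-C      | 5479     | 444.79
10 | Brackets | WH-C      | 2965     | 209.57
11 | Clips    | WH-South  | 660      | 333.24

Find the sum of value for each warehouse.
SELECT warehouse, SUM(value) as result
FROM inventory
GROUP BY warehouse

Result:
  WH-A: 1031.38
  WH-C: 979.97
  WH-South: 1864.43
  WH-West: 696.14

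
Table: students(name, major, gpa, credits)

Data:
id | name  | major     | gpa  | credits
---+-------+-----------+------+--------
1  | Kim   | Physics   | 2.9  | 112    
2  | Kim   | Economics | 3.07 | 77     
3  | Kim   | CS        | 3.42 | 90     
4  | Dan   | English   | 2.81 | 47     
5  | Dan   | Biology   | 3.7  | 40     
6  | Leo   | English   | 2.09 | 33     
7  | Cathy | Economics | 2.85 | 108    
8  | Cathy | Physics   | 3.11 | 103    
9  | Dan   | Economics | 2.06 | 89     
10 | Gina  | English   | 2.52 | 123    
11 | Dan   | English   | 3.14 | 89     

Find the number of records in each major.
SELECT major, COUNT(*) as count
FROM students
GROUP BY major

Result:
  Biology: 1
  CS: 1
  Economics: 3
  English: 4
  Physics: 2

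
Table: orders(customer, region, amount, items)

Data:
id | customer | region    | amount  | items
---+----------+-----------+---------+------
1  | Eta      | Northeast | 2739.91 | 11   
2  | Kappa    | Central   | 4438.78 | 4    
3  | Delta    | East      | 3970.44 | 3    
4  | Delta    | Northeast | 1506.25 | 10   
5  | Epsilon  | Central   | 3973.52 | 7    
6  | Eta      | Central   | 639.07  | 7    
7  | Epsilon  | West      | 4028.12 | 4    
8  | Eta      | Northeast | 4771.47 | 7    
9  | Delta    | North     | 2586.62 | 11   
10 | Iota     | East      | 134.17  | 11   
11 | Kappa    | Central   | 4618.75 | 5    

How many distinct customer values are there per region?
SELECT region, COUNT(DISTINCT customer)
FROM orders
GROUP BY region

Result:
  Central: 3 distinct
  East: 2 distinct
  North: 1 distinct
  Northeast: 2 distinct
  West: 1 distinct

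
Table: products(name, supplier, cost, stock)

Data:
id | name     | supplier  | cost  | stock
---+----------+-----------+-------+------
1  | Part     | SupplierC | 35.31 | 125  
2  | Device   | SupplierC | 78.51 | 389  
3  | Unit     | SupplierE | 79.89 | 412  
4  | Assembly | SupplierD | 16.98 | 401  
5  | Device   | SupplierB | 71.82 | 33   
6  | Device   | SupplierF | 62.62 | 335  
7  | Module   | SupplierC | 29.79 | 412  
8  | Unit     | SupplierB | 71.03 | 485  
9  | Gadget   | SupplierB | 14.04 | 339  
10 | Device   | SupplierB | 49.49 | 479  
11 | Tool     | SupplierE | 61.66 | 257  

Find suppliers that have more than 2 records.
SELECT supplier, COUNT(*) as cnt
FROM products
GROUP BY supplier
HAVING COUNT(*) > 2

Result:
  SupplierB: 4
  SupplierC: 3

Note: HAVING filters groups after aggregation, WHERE filters rows before.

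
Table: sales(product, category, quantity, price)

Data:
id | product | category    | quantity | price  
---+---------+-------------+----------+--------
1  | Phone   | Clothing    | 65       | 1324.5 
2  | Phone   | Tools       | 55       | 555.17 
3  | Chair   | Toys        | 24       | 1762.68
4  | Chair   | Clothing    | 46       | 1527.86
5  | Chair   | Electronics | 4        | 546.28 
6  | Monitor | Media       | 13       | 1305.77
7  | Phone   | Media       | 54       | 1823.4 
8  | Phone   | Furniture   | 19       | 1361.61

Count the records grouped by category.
SELECT category, COUNT(*) as count
FROM sales
GROUP BY category

Result:
  Clothing: 2
  Electronics: 1
  Furniture: 1
  Media: 2
  Tools: 1
  Toys: 1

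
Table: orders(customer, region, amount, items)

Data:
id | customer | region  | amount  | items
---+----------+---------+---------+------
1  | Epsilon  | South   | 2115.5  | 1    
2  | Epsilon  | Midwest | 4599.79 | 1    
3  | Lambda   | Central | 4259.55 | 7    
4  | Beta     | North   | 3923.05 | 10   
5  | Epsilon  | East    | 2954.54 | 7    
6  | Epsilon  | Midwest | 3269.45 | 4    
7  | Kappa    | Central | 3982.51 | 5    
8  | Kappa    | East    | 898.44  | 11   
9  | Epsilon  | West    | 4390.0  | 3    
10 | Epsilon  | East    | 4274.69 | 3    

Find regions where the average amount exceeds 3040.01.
SELECT region, AVG(amount)
FROM orders
GROUP BY region
HAVING AVG(amount) > 3040.01

Result:
  Central: avg=4121.03
  Midwest: avg=3934.62
  North: avg=3923.05
  West: avg=4390.00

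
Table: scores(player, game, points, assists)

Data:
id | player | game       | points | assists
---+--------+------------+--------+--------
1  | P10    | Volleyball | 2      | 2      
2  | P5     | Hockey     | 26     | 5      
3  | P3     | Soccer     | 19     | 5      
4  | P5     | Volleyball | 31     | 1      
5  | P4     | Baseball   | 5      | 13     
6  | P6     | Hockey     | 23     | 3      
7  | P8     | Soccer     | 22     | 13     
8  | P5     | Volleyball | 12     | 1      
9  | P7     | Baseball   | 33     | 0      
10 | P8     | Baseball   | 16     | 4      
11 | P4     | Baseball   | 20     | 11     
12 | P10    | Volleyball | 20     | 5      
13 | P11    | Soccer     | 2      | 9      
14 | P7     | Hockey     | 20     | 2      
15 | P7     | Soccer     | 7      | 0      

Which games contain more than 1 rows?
SELECT game, COUNT(*) as cnt
FROM scores
GROUP BY game
HAVING COUNT(*) > 1

Result:
  Baseball: 4
  Hockey: 3
  Soccer: 4
  Volleyball: 4

Note: HAVING filters groups after aggregation, WHERE filters rows before.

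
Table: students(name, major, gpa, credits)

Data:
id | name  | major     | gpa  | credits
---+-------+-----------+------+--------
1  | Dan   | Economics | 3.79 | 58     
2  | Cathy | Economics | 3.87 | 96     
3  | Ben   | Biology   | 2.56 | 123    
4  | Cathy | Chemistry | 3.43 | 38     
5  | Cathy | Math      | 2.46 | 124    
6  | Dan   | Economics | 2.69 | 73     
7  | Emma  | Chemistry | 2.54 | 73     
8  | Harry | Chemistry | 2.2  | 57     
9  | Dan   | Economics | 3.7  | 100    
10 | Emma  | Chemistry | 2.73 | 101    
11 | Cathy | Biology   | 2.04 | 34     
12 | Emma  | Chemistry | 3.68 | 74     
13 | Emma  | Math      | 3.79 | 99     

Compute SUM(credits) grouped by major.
SELECT major, SUM(credits) as result
FROM students
GROUP BY major

Result:
  Biology: 157
  Chemistry: 343
  Economics: 327
  Math: 223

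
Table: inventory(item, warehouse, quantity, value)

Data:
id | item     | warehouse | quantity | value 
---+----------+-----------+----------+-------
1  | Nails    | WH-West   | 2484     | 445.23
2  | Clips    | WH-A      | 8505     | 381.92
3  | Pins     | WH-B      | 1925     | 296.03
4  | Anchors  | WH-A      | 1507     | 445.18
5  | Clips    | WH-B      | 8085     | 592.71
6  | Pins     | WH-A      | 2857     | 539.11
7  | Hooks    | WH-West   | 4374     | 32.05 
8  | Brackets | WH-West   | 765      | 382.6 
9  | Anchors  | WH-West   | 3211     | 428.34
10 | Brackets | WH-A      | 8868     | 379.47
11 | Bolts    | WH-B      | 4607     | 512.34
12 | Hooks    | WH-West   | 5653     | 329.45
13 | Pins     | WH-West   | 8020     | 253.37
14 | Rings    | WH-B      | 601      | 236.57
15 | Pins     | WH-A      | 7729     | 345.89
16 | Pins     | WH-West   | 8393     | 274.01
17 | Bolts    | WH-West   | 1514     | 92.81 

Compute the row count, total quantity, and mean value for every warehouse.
SELECT warehouse,
       COUNT(*) as cnt,
       SUM(quantity) as total_quantity,
       AVG(value) as avg_value
FROM inventory
GROUP BY warehouse

Result:
  WH-A: 5 records, 29466 total quantity, 418.31 avg value
  WH-B: 4 records, 15218 total quantity, 409.41 avg value
  WH-West: 8 records, 34414 total quantity, 279.73 avg value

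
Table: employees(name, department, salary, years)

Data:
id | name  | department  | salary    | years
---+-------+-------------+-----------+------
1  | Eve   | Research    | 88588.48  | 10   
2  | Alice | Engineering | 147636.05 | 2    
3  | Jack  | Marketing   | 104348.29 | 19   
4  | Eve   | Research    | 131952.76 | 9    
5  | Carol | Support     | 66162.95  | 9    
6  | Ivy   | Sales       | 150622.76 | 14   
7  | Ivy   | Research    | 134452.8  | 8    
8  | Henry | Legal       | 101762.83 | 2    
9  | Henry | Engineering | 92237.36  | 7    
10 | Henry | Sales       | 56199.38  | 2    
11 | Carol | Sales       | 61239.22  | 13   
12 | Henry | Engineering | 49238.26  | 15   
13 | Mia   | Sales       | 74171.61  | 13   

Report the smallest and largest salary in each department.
SELECT department, MIN(salary), MAX(salary)
FROM employees
GROUP BY department

Result:
  Engineering: min=49238.26, max=147636.05
  Legal: min=101762.83, max=101762.83
  Marketing: min=104348.29, max=104348.29
  Research: min=88588.48, max=134452.80
  Sales: min=56199.38, max=150622.76
  Support: min=66162.95, max=66162.95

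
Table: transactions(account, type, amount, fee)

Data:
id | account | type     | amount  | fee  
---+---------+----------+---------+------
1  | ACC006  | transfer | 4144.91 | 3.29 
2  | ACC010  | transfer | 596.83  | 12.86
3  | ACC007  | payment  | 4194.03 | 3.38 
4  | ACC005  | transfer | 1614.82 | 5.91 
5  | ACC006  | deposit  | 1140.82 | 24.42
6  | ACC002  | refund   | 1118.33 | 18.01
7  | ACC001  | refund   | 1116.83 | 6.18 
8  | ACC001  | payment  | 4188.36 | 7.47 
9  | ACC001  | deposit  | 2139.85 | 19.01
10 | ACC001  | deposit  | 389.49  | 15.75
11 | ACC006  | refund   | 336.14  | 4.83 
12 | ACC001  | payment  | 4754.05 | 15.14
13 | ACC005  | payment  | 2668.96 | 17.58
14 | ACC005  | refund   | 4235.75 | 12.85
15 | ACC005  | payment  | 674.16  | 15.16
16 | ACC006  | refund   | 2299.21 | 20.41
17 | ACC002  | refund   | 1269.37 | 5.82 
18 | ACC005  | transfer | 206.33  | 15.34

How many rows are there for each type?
SELECT type, COUNT(*) as count
FROM transactions
GROUP BY type

Result:
  deposit: 3
  payment: 5
  refund: 6
  transfer: 4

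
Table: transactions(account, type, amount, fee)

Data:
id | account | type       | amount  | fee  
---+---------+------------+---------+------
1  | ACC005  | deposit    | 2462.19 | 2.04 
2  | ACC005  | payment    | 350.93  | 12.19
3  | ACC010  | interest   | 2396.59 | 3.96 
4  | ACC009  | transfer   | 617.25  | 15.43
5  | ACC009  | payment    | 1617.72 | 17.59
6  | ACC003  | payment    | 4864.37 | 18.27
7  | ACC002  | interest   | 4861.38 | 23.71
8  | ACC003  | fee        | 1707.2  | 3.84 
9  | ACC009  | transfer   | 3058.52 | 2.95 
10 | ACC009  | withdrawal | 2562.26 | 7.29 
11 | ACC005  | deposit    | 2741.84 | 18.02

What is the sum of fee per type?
SELECT type, SUM(fee) as result
FROM transactions
GROUP BY type

Result:
  deposit: 20.06
  fee: 3.84
  interest: 27.67
  payment: 48.05
  transfer: 18.38
  withdrawal: 7.29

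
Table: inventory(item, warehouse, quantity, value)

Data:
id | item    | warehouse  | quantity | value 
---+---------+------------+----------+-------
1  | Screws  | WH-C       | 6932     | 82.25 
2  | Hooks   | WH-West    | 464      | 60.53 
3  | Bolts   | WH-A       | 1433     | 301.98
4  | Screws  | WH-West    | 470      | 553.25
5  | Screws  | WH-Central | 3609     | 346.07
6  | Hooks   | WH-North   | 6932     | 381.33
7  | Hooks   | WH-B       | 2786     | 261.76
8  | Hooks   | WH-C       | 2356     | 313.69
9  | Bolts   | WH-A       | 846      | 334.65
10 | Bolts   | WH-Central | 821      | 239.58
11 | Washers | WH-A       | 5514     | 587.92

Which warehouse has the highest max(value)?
SELECT warehouse, MAX(value) as val
FROM inventory
GROUP BY warehouse
ORDER BY val DESC
LIMIT 1

Result: WH-A with max(value) = 587.92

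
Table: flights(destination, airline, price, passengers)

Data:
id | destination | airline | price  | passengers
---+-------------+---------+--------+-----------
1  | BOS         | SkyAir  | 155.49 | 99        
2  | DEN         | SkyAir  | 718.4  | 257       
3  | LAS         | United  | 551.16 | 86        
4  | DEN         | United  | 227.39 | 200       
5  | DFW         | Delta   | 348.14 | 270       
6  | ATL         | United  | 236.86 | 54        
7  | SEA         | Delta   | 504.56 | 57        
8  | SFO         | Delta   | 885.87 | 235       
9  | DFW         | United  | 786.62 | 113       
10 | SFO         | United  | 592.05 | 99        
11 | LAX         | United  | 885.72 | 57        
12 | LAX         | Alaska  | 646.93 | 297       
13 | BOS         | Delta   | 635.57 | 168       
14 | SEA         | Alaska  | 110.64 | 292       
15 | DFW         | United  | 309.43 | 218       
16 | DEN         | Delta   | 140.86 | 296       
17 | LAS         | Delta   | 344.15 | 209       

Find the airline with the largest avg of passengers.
SELECT airline, AVG(passengers) as val
FROM flights
GROUP BY airline
ORDER BY val DESC
LIMIT 1

Result: Alaska with avg(passengers) = 294.50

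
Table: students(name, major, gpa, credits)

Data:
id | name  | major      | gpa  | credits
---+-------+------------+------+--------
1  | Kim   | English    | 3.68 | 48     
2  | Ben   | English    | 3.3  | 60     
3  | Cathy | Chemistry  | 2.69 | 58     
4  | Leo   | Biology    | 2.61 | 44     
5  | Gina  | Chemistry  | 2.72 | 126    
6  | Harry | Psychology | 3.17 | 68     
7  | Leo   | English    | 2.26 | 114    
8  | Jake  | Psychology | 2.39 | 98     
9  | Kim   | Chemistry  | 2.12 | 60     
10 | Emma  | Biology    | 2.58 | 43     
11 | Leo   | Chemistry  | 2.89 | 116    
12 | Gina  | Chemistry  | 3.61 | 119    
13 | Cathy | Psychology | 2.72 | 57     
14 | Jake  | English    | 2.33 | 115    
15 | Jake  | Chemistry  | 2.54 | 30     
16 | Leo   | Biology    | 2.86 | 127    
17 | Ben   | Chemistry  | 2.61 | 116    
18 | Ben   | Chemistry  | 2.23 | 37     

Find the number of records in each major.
SELECT major, COUNT(*) as count
FROM students
GROUP BY major

Result:
  Biology: 3
  Chemistry: 8
  English: 4
  Psychology: 3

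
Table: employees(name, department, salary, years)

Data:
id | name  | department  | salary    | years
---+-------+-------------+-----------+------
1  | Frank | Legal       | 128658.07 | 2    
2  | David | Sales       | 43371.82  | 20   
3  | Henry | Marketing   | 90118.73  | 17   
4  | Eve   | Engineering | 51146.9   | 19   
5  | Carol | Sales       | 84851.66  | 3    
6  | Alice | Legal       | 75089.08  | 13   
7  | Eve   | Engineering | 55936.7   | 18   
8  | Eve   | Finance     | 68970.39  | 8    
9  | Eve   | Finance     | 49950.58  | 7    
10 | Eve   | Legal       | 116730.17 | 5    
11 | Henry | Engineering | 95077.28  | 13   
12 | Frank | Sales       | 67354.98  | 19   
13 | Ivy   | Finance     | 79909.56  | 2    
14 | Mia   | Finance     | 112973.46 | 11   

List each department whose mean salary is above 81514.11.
SELECT department, AVG(salary)
FROM employees
GROUP BY department
HAVING AVG(salary) > 81514.11

Result:
  Legal: avg=106825.77
  Marketing: avg=90118.73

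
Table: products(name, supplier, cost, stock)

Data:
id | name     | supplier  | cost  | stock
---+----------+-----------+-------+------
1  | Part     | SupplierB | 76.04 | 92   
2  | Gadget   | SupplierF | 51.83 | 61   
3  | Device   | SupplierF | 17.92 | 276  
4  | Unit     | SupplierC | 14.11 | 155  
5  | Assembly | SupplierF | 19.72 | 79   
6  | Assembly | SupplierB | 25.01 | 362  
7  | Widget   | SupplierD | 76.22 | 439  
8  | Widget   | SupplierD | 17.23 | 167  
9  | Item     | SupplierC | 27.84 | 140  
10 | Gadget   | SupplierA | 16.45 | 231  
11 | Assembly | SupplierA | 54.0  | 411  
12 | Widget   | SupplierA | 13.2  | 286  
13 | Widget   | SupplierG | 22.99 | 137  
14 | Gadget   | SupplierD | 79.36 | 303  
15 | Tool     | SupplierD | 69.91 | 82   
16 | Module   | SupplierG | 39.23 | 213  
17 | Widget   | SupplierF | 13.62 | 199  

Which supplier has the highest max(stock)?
SELECT supplier, MAX(stock) as val
FROM products
GROUP BY supplier
ORDER BY val DESC
LIMIT 1

Result: SupplierD with max(stock) = 439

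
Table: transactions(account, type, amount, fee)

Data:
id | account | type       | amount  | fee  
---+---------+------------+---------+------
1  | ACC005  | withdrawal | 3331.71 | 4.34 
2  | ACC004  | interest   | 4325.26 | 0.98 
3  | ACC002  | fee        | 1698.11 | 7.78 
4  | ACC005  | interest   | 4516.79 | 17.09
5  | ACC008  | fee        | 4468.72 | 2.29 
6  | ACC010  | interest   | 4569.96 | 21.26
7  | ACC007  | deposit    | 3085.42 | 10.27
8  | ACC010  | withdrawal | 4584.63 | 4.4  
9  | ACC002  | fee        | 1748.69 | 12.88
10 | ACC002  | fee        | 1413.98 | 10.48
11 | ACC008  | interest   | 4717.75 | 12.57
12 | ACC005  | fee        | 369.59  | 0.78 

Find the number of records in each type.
SELECT type, COUNT(*) as count
FROM transactions
GROUP BY type

Result:
  deposit: 1
  fee: 5
  interest: 4
  withdrawal: 2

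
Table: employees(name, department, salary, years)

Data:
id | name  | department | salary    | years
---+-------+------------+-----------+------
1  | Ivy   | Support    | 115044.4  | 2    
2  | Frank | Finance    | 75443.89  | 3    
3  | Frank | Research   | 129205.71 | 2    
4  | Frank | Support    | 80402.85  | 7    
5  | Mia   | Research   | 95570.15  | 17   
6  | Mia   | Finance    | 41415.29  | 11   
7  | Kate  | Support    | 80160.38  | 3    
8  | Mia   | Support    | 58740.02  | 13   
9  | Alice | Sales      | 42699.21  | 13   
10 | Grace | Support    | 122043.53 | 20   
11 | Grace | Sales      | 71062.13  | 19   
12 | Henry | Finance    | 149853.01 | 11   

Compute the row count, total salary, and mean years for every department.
SELECT department,
       COUNT(*) as cnt,
       SUM(salary) as total_salary,
       AVG(years) as avg_years
FROM employees
GROUP BY department

Result:
  Finance: 3 records, 266712.19 total salary, 8.33 avg years
  Research: 2 records, 224775.86 total salary, 9.50 avg years
  Sales: 2 records, 113761.34 total salary, 16.00 avg years
  Support: 5 records, 456391.18 total salary, 9.00 avg years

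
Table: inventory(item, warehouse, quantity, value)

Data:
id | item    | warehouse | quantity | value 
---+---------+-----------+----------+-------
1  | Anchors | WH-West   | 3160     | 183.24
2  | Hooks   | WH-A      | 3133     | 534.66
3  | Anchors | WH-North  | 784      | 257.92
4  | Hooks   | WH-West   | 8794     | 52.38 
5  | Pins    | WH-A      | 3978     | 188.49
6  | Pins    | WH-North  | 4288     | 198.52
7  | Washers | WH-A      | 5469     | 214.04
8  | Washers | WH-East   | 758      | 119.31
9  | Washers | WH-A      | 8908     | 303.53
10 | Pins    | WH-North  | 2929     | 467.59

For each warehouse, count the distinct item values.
SELECT warehouse, COUNT(DISTINCT item)
FROM inventory
GROUP BY warehouse

Result:
  WH-A: 3 distinct
  WH-East: 1 distinct
  WH-North: 2 distinct
  WH-West: 2 distinct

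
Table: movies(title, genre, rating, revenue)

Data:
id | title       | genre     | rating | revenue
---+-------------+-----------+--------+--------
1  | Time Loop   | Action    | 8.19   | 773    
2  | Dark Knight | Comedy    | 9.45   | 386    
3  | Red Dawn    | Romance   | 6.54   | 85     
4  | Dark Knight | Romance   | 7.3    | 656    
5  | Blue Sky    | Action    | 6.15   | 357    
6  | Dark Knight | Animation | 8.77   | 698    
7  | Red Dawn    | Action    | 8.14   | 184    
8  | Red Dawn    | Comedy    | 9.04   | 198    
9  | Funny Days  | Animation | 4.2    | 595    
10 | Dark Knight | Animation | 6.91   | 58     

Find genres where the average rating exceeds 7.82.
SELECT genre, AVG(rating)
FROM movies
GROUP BY genre
HAVING AVG(rating) > 7.82

Result:
  Comedy: avg=9.25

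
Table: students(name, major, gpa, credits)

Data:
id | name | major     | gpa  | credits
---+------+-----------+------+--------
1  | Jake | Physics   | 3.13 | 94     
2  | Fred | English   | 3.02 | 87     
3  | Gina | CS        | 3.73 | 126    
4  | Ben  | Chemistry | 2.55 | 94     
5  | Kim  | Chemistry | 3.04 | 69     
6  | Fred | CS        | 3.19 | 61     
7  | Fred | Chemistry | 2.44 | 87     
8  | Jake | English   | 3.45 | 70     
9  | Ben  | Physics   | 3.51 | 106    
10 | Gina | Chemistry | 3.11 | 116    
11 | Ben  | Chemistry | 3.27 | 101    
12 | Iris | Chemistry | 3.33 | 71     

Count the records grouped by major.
SELECT major, COUNT(*) as count
FROM students
GROUP BY major

Result:
  CS: 2
  Chemistry: 6
  English: 2
  Physics: 2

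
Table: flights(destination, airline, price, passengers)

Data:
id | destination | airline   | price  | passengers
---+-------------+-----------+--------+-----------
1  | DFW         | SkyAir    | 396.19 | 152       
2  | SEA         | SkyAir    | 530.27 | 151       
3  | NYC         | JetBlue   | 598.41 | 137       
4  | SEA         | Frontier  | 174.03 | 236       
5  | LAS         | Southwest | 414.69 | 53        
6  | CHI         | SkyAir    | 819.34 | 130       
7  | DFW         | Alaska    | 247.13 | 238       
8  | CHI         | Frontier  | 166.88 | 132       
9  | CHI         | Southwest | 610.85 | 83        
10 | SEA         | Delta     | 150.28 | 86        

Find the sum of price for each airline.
SELECT airline, SUM(price) as result
FROM flights
GROUP BY airline

Result:
  Alaska: 247.13
  Delta: 150.28
  Frontier: 340.91
  JetBlue: 598.41
  SkyAir: 1745.80
  Southwest: 1025.54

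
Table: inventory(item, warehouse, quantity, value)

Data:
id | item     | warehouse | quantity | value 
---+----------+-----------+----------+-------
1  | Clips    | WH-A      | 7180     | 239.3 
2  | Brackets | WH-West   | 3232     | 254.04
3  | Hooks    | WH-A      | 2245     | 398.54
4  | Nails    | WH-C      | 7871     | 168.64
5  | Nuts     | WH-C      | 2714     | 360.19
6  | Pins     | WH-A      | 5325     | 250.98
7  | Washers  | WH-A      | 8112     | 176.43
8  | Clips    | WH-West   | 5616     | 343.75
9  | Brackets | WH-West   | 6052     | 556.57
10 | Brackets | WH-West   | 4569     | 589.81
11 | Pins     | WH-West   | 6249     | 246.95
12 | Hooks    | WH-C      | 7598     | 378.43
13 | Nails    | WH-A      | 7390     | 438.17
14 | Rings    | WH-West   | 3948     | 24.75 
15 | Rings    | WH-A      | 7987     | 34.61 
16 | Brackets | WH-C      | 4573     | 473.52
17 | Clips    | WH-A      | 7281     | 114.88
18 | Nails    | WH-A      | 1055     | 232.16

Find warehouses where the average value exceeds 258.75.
SELECT warehouse, AVG(value)
FROM inventory
GROUP BY warehouse
HAVING AVG(value) > 258.75

Result:
  WH-C: avg=345.20
  WH-West: avg=335.98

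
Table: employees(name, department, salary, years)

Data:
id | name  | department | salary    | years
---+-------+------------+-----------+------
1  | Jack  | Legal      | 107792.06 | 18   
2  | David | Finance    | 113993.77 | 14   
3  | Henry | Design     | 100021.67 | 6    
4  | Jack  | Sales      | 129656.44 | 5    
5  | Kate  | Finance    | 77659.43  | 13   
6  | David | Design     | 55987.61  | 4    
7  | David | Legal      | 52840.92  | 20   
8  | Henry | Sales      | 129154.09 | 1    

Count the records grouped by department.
SELECT department, COUNT(*) as count
FROM employees
GROUP BY department

Result:
  Design: 2
  Finance: 2
  Legal: 2
  Sales: 2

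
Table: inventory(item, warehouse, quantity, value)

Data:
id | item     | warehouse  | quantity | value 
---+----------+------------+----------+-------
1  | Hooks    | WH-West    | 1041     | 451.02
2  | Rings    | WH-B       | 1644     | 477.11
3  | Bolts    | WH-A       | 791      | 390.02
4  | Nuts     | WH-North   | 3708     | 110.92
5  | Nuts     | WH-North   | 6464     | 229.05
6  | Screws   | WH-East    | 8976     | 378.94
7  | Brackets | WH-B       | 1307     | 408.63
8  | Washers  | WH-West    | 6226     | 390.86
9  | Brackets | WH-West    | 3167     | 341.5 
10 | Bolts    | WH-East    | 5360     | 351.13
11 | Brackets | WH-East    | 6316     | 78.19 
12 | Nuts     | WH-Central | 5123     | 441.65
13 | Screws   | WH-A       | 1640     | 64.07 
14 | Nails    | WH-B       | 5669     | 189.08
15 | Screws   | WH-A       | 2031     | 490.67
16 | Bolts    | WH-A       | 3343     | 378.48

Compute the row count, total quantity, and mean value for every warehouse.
SELECT warehouse,
       COUNT(*) as cnt,
       SUM(quantity) as total_quantity,
       AVG(value) as avg_value
FROM inventory
GROUP BY warehouse

Result:
  WH-A: 4 records, 7805 total quantity, 330.81 avg value
  WH-B: 3 records, 8620 total quantity, 358.27 avg value
  WH-Central: 1 records, 5123 total quantity, 441.65 avg value
  WH-East: 3 records, 20652 total quantity, 269.42 avg value
  WH-North: 2 records, 10172 total quantity, 169.99 avg value
  WH-West: 3 records, 10434 total quantity, 394.46 avg value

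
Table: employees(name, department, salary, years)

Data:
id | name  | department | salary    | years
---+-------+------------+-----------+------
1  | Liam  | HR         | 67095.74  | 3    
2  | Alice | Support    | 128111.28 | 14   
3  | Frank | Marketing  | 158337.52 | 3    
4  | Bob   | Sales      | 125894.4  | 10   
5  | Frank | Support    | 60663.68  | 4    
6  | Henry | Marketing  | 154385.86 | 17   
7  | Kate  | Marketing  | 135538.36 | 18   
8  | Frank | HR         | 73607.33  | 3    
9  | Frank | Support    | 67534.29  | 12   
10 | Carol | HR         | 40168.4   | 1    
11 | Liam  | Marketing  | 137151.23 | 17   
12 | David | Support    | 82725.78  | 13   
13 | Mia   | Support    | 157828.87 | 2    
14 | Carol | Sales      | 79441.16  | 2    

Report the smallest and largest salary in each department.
SELECT department, MIN(salary), MAX(salary)
FROM employees
GROUP BY department

Result:
  HR: min=40168.40, max=73607.33
  Marketing: min=135538.36, max=158337.52
  Sales: min=79441.16, max=125894.40
  Support: min=60663.68, max=157828.87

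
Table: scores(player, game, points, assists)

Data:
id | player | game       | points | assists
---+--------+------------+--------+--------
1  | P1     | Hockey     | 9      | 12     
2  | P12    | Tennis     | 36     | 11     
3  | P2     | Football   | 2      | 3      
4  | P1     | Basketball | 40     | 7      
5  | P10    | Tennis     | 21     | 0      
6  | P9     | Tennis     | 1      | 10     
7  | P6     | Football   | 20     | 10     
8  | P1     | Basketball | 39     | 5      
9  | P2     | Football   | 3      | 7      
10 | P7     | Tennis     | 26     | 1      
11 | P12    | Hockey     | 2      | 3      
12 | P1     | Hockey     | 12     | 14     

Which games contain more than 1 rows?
SELECT game, COUNT(*) as cnt
FROM scores
GROUP BY game
HAVING COUNT(*) > 1

Result:
  Basketball: 2
  Football: 3
  Hockey: 3
  Tennis: 4

Note: HAVING filters groups after aggregation, WHERE filters rows before.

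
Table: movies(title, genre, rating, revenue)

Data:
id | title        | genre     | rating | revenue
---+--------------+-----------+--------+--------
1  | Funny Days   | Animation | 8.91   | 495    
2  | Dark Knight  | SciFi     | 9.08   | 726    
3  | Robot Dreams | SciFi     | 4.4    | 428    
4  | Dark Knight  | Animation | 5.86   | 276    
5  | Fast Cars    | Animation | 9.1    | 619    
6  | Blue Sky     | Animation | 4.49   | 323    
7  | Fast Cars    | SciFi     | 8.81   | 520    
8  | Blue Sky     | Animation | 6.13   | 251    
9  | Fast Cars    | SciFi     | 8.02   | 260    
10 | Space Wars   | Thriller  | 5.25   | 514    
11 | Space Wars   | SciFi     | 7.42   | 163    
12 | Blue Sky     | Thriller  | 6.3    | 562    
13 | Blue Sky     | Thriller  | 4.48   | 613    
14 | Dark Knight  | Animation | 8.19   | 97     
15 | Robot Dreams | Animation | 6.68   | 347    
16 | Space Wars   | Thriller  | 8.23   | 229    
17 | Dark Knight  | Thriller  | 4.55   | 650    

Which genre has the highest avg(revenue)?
SELECT genre, AVG(revenue) as val
FROM movies
GROUP BY genre
ORDER BY val DESC
LIMIT 1

Result: Thriller with avg(revenue) = 513.60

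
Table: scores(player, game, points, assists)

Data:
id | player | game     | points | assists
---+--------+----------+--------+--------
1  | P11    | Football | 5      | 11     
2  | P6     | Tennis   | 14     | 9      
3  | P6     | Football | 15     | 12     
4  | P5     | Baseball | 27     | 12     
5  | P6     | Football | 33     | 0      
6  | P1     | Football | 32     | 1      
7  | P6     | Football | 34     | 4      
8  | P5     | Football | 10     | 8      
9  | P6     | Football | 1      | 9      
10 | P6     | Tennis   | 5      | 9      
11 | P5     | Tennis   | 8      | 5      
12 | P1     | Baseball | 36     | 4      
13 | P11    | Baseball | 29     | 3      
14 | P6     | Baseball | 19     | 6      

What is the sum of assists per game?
SELECT game, SUM(assists) as result
FROM scores
GROUP BY game

Result:
  Baseball: 25
  Football: 45
  Tennis: 23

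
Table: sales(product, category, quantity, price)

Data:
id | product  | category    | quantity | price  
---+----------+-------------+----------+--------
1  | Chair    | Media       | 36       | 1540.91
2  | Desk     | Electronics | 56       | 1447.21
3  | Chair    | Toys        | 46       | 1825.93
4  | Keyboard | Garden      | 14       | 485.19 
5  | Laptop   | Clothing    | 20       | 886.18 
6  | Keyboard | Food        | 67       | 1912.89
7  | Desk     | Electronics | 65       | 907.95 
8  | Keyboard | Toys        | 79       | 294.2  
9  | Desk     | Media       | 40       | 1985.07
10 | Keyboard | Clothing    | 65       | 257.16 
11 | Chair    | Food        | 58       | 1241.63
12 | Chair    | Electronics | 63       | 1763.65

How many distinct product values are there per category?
SELECT category, COUNT(DISTINCT product)
FROM sales
GROUP BY category

Result:
  Clothing: 2 distinct
  Electronics: 2 distinct
  Food: 2 distinct
  Garden: 1 distinct
  Media: 2 distinct
  Toys: 2 distinct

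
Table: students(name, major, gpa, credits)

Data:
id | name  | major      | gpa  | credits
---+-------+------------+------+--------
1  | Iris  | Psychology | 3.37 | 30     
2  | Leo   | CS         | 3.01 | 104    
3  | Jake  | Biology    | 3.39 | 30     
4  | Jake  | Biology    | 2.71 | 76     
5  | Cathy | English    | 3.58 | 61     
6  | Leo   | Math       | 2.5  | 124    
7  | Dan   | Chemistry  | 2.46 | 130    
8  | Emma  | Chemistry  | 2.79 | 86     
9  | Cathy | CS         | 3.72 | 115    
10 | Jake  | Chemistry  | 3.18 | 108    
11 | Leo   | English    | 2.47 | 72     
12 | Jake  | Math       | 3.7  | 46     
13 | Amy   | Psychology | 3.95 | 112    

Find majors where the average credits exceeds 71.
SELECT major, AVG(credits)
FROM students
GROUP BY major
HAVING AVG(credits) > 71

Result:
  CS: avg=109.50
  Chemistry: avg=108.00
  Math: avg=85.00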